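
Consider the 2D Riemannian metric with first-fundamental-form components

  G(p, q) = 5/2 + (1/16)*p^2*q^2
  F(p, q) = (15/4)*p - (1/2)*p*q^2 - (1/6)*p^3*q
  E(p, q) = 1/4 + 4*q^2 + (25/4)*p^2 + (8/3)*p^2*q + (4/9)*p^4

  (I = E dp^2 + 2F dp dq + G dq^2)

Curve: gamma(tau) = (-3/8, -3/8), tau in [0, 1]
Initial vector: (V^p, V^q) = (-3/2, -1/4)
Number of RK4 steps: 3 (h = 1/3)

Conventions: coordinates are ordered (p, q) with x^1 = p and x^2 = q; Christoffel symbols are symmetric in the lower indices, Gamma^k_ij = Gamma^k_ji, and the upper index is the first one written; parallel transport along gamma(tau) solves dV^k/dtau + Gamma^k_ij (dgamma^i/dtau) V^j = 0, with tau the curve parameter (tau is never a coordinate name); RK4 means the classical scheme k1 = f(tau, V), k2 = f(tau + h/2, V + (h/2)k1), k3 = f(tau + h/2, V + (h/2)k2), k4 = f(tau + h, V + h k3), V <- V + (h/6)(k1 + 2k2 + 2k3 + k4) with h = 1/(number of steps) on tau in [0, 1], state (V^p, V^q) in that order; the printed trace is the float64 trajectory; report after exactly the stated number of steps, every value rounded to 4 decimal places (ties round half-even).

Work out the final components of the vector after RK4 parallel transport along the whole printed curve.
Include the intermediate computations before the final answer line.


gamma'(tau) = (0, 0); f(tau, V)^k = -Gamma^k_ij(gamma(tau)) gamma'^i(tau) V^j; h = 1/3; intermediate values shown to 6 dp
curve data and Christoffel symbols at the stage parameters:
  tau = 0.000000: gamma = (-0.375000, -0.375000), gamma' = (0.000000, 0.000000); Gamma_ppp = 0.955895, Gamma_ppq = -1.653912, Gamma_pqq = -0.164045, Gamma_qpp = 2.535038, Gamma_qpq = -0.915928, Gamma_qqq = -0.092034
  tau = 0.166667: gamma = (-0.375000, -0.375000), gamma' = (0.000000, 0.000000); Gamma_ppp = 0.955895, Gamma_ppq = -1.653912, Gamma_pqq = -0.164045, Gamma_qpp = 2.535038, Gamma_qpq = -0.915928, Gamma_qqq = -0.092034
  tau = 0.333333: gamma = (-0.375000, -0.375000), gamma' = (0.000000, 0.000000); Gamma_ppp = 0.955895, Gamma_ppq = -1.653912, Gamma_pqq = -0.164045, Gamma_qpp = 2.535038, Gamma_qpq = -0.915928, Gamma_qqq = -0.092034
  tau = 0.500000: gamma = (-0.375000, -0.375000), gamma' = (0.000000, 0.000000); Gamma_ppp = 0.955895, Gamma_ppq = -1.653912, Gamma_pqq = -0.164045, Gamma_qpp = 2.535038, Gamma_qpq = -0.915928, Gamma_qqq = -0.092034
  tau = 0.666667: gamma = (-0.375000, -0.375000), gamma' = (0.000000, 0.000000); Gamma_ppp = 0.955895, Gamma_ppq = -1.653912, Gamma_pqq = -0.164045, Gamma_qpp = 2.535038, Gamma_qpq = -0.915928, Gamma_qqq = -0.092034
  tau = 0.833333: gamma = (-0.375000, -0.375000), gamma' = (0.000000, 0.000000); Gamma_ppp = 0.955895, Gamma_ppq = -1.653912, Gamma_pqq = -0.164045, Gamma_qpp = 2.535038, Gamma_qpq = -0.915928, Gamma_qqq = -0.092034
  tau = 1.000000: gamma = (-0.375000, -0.375000), gamma' = (0.000000, 0.000000); Gamma_ppp = 0.955895, Gamma_ppq = -1.653912, Gamma_pqq = -0.164045, Gamma_qpp = 2.535038, Gamma_qpq = -0.915928, Gamma_qqq = -0.092034
step 0: V^p = -1.5000, V^q = -0.2500
step 1: k1 = (0.000000, 0.000000), k2 = (0.000000, 0.000000), k3 = (0.000000, 0.000000), k4 = (0.000000, 0.000000); V <- V + (h/6)(k1 + 2k2 + 2k3 + k4): V^p = -1.5000, V^q = -0.2500
step 2: k1 = (0.000000, 0.000000), k2 = (0.000000, 0.000000), k3 = (0.000000, 0.000000), k4 = (0.000000, 0.000000); V <- V + (h/6)(k1 + 2k2 + 2k3 + k4): V^p = -1.5000, V^q = -0.2500
step 3: k1 = (0.000000, 0.000000), k2 = (0.000000, 0.000000), k3 = (0.000000, 0.000000), k4 = (0.000000, 0.000000); V <- V + (h/6)(k1 + 2k2 + 2k3 + k4): V^p = -1.5000, V^q = -0.2500

Answer: V^p = -1.5000, V^q = -0.2500


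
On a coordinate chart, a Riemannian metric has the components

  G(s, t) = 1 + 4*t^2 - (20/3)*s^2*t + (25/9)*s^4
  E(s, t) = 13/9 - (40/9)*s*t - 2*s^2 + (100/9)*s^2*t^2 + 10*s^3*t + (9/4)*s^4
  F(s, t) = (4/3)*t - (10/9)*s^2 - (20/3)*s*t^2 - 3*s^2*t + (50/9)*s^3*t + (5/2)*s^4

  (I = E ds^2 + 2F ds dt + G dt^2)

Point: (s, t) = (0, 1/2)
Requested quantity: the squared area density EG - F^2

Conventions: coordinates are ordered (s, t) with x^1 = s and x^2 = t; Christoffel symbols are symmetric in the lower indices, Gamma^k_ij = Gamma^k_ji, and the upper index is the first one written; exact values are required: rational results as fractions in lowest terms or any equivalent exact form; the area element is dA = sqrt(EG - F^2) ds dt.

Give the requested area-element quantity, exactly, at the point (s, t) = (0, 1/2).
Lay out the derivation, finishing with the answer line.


E = 13/9, F = 2/3, G = 2; EG - F^2 = 22/9

Answer: EG - F^2 = 22/9


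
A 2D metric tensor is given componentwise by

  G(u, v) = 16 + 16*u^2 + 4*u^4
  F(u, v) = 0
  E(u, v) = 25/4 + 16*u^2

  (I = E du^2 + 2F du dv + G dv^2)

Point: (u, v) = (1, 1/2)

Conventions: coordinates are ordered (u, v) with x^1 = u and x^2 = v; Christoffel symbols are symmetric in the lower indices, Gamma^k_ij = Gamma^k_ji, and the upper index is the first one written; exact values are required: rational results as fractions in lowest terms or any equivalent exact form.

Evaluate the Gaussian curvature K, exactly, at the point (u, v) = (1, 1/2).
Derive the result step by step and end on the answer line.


E = 89/4, F = 0, G = 36, EG - F^2 = 801 at the point
E_u = 32, E_v = 0, F_u = 0, F_v = 0, G_u = 48, G_v = 0
E_vv = 0, F_uv = 0, G_uu = 80
The intrinsic route: Brioschi's K = (det M1 - det M2)/(EG - F^2)^2.
M1 = [[-E_vv/2 + F_uv - G_uu/2, E_u/2, F_u - E_v/2], [F_v - G_u/2, E, F], [G_v/2, F, G]] = [[-40, 16, 0], [-24, 89/4, 0], [0, 0, 36]]; det M1 = -18216
M2 = [[0, E_v/2, G_u/2], [E_v/2, E, F], [G_u/2, F, G]] = [[0, 0, 24], [0, 89/4, 0], [24, 0, 36]]; det M2 = -12816
det M1 - det M2 = -5400; K = -5400 / (801)^2 = -200/23763

Answer: K = -200/23763


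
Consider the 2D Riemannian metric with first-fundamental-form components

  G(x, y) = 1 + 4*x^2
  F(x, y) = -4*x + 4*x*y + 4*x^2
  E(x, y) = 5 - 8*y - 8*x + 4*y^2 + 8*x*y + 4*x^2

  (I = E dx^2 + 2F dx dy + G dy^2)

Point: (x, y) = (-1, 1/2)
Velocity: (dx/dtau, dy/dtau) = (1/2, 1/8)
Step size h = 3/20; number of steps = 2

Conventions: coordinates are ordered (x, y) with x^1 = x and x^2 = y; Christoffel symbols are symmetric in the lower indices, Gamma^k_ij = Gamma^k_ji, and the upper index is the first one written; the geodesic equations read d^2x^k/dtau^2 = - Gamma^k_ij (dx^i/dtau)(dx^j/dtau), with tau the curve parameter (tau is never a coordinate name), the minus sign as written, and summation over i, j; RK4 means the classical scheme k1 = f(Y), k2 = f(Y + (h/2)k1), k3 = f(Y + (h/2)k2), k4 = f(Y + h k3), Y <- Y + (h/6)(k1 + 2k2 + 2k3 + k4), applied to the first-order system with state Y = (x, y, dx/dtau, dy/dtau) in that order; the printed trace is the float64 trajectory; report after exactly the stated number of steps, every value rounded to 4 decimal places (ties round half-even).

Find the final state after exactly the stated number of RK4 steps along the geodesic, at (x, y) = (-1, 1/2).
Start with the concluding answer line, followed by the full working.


Answer: x = -0.8417, y = 0.5430, dx/dtau = 0.5593, dy/dtau = 0.1639

f(Y) = (dx/dtau, dy/dtau, -Gamma^x_ij Y'^i Y'^j, -Gamma^y_ij Y'^i Y'^j) with the Gammas evaluated at the stage position; h = 0.150000; intermediate values shown to 6 dp
step 0: x = -1.0000, y = 0.5000, dx/dtau = 0.5000, dy/dtau = 0.1250
step 1:
  k1: at (x, y) = (-1.000000, 0.500000), (dx/dtau, dy/dtau) = (0.500000, 0.125000); Gamma_xxx = -0.428571, Gamma_xxy = -0.428571, Gamma_xyy = 0.000000, Gamma_yxx = -0.285714, Gamma_yxy = -0.285714, Gamma_yyy = 0.000000; k1 = (0.500000, 0.125000, 0.160714, 0.107143)
  k2: at (x, y) = (-0.962500, 0.509375), (dx/dtau, dy/dtau) = (0.512054, 0.133036); Gamma_xxx = -0.441951, Gamma_xxy = -0.441951, Gamma_xyy = 0.000000, Gamma_yxx = -0.292733, Gamma_yxy = -0.292733, Gamma_yyy = 0.000000; k2 = (0.512054, 0.133036, 0.176092, 0.116637)
  k3: at (x, y) = (-0.961596, 0.509978), (dx/dtau, dy/dtau) = (0.513207, 0.133748); Gamma_xxx = -0.442315, Gamma_xxy = -0.442315, Gamma_xyy = 0.000000, Gamma_yxx = -0.293003, Gamma_yxy = -0.293003, Gamma_yyy = 0.000000; k3 = (0.513207, 0.133748, 0.177219, 0.117395)
  k4: at (x, y) = (-0.923019, 0.520062), (dx/dtau, dy/dtau) = (0.526583, 0.142609); Gamma_xxx = -0.456952, Gamma_xxy = -0.456952, Gamma_xyy = 0.000000, Gamma_yxx = -0.300633, Gamma_yxy = -0.300633, Gamma_yyy = 0.000000; k4 = (0.526583, 0.142609, 0.195338, 0.128515)
  Y <- Y + (h/6)(k1 + 2k2 + 2k3 + k4): x = -0.9231, y = 0.5200, dx/dtau = 0.5266, dy/dtau = 0.1426
step 2:
  k1: at (x, y) = (-0.923072, 0.520029), (dx/dtau, dy/dtau) = (0.526567, 0.142593); Gamma_xxx = -0.456929, Gamma_xxy = -0.456929, Gamma_xyy = 0.000000, Gamma_yxx = -0.300617, Gamma_yxy = -0.300617, Gamma_yyy = 0.000000; k1 = (0.526567, 0.142593, 0.195311, 0.128496)
  k2: at (x, y) = (-0.883580, 0.530724), (dx/dtau, dy/dtau) = (0.541215, 0.152230); Gamma_xxx = -0.472872, Gamma_xxy = -0.472872, Gamma_xyy = 0.000000, Gamma_yxx = -0.308843, Gamma_yxy = -0.308843, Gamma_yyy = 0.000000; k2 = (0.541215, 0.152230, 0.216430, 0.141355)
  k3: at (x, y) = (-0.882481, 0.531447), (dx/dtau, dy/dtau) = (0.542799, 0.153195); Gamma_xxx = -0.473372, Gamma_xxy = -0.473372, Gamma_xyy = 0.000000, Gamma_yxx = -0.309201, Gamma_yxy = -0.309201, Gamma_yyy = 0.000000; k3 = (0.542799, 0.153195, 0.218195, 0.142523)
  k4: at (x, y) = (-0.841653, 0.543009), (dx/dtau, dy/dtau) = (0.559296, 0.163971); Gamma_xxx = -0.491008, Gamma_xxy = -0.491008, Gamma_xyy = 0.000000, Gamma_yxx = -0.318223, Gamma_yxy = -0.318223, Gamma_yyy = 0.000000; k4 = (0.559296, 0.163971, 0.243652, 0.157911)
  Y <- Y + (h/6)(k1 + 2k2 + 2k3 + k4): x = -0.8417, y = 0.5430, dx/dtau = 0.5593, dy/dtau = 0.1639


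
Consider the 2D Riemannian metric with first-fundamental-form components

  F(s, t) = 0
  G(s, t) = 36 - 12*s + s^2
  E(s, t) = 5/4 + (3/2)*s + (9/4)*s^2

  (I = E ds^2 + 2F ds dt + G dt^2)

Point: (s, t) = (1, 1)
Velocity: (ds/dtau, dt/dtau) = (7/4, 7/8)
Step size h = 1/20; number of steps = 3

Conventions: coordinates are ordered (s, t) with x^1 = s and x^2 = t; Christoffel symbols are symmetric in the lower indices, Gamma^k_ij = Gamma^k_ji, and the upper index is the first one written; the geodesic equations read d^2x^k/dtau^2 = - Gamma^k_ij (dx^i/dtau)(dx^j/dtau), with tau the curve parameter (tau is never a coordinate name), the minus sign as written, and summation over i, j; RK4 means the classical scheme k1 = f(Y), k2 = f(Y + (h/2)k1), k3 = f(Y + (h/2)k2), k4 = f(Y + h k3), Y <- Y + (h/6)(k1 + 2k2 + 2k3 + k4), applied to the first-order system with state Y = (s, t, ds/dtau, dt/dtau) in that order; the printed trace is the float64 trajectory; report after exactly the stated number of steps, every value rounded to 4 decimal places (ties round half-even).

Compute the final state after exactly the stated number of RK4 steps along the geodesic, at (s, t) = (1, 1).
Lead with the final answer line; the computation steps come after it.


Answer: s = 1.2369, t = 1.1380, ds/dtau = 1.4285, dt/dtau = 0.9642

f(Y) = (ds/dtau, dt/dtau, -Gamma^s_ij Y'^i Y'^j, -Gamma^t_ij Y'^i Y'^j) with the Gammas evaluated at the stage position; h = 0.050000; intermediate values shown to 6 dp
step 0: s = 1.0000, t = 1.0000, ds/dtau = 1.7500, dt/dtau = 0.8750
step 1:
  k1: at (s, t) = (1.000000, 1.000000), (ds/dtau, dt/dtau) = (1.750000, 0.875000); Gamma_sss = 0.600000, Gamma_sst = 0.000000, Gamma_stt = 1.000000, Gamma_tss = 0.000000, Gamma_tst = -0.200000, Gamma_ttt = 0.000000; k1 = (1.750000, 0.875000, -2.603125, 0.612500)
  k2: at (s, t) = (1.043750, 1.021875), (ds/dtau, dt/dtau) = (1.684922, 0.890312); Gamma_sss = 0.588295, Gamma_sst = 0.000000, Gamma_stt = 0.941035, Gamma_tss = 0.000000, Gamma_tst = -0.201765, Gamma_ttt = 0.000000; k2 = (1.684922, 0.890312, -2.416065, 0.605340)
  k3: at (s, t) = (1.042123, 1.022258), (ds/dtau, dt/dtau) = (1.689598, 0.890133); Gamma_sss = 0.588727, Gamma_sst = 0.000000, Gamma_stt = 0.943148, Gamma_tss = 0.000000, Gamma_tst = -0.201699, Gamma_ttt = 0.000000; k3 = (1.689598, 0.890133, -2.427955, 0.606698)
  k4: at (s, t) = (1.084480, 1.044507), (ds/dtau, dt/dtau) = (1.628602, 0.905335); Gamma_sss = 0.577606, Gamma_sst = 0.000000, Gamma_stt = 0.890019, Gamma_tss = 0.000000, Gamma_tst = -0.203437, Gamma_ttt = 0.000000; k4 = (1.628602, 0.905335, -2.261497, 0.599908)
  Y <- Y + (h/6)(k1 + 2k2 + 2k3 + k4): s = 1.0844, t = 1.0445, ds/dtau = 1.6287, dt/dtau = 0.9053
step 2:
  k1: at (s, t) = (1.084397, 1.044510), (ds/dtau, dt/dtau) = (1.628728, 0.905304); Gamma_sss = 0.577627, Gamma_sst = 0.000000, Gamma_stt = 0.890119, Gamma_tss = 0.000000, Gamma_tst = -0.203434, Gamma_ttt = 0.000000; k1 = (1.628728, 0.905304, -2.261823, 0.599924)
  k2: at (s, t) = (1.125115, 1.067143), (ds/dtau, dt/dtau) = (1.572182, 0.920302); Gamma_sss = 0.567155, Gamma_sst = 0.000000, Gamma_stt = 0.842544, Gamma_tss = 0.000000, Gamma_tst = -0.205133, Gamma_ttt = 0.000000; k2 = (1.572182, 0.920302, -2.115467, 0.593607)
  k3: at (s, t) = (1.123702, 1.067518), (ds/dtau, dt/dtau) = (1.575841, 0.920144); Gamma_sss = 0.567515, Gamma_sst = 0.000000, Gamma_stt = 0.844141, Gamma_tss = 0.000000, Gamma_tst = -0.205074, Gamma_ttt = 0.000000; k3 = (1.575841, 0.920144, -2.124001, 0.594714)
  k4: at (s, t) = (1.163189, 1.090517), (ds/dtau, dt/dtau) = (1.522528, 0.935040); Gamma_sss = 0.557567, Gamma_sst = 0.000000, Gamma_stt = 0.800922, Gamma_tss = 0.000000, Gamma_tst = -0.206748, Gamma_ttt = 0.000000; k4 = (1.522528, 0.935040, -1.992736, 0.588662)
  Y <- Y + (h/6)(k1 + 2k2 + 2k3 + k4): s = 1.1631, t = 1.0905, ds/dtau = 1.5226, dt/dtau = 0.9350
step 3:
  k1: at (s, t) = (1.163125, 1.090521), (ds/dtau, dt/dtau) = (1.522615, 0.935014); Gamma_sss = 0.557583, Gamma_sst = 0.000000, Gamma_stt = 0.800990, Gamma_tss = 0.000000, Gamma_tst = -0.206745, Gamma_ttt = 0.000000; k1 = (1.522615, 0.935014, -1.992944, 0.588672)
  k2: at (s, t) = (1.201190, 1.113896), (ds/dtau, dt/dtau) = (1.472792, 0.949731); Gamma_sss = 0.548199, Gamma_sst = 0.000000, Gamma_stt = 0.761932, Gamma_tss = 0.000000, Gamma_tst = -0.208385, Gamma_ttt = 0.000000; k2 = (1.472792, 0.949731, -1.876362, 0.582960)
  k3: at (s, t) = (1.199944, 1.114264), (ds/dtau, dt/dtau) = (1.475706, 0.949588); Gamma_sss = 0.548503, Gamma_sst = 0.000000, Gamma_stt = 0.763172, Gamma_tss = 0.000000, Gamma_tst = -0.208331, Gamma_ttt = 0.000000; k3 = (1.475706, 0.949588, -1.882646, 0.583874)
  k4: at (s, t) = (1.236910, 1.138000), (ds/dtau, dt/dtau) = (1.428483, 0.964208); Gamma_sss = 0.539582, Gamma_sst = 0.000000, Gamma_stt = 0.727440, Gamma_tss = 0.000000, Gamma_tst = -0.209948, Gamma_ttt = 0.000000; k4 = (1.428483, 0.964208, -1.777351, 0.578345)
  Y <- Y + (h/6)(k1 + 2k2 + 2k3 + k4): s = 1.2369, t = 1.1380, ds/dtau = 1.4285, dt/dtau = 0.9642


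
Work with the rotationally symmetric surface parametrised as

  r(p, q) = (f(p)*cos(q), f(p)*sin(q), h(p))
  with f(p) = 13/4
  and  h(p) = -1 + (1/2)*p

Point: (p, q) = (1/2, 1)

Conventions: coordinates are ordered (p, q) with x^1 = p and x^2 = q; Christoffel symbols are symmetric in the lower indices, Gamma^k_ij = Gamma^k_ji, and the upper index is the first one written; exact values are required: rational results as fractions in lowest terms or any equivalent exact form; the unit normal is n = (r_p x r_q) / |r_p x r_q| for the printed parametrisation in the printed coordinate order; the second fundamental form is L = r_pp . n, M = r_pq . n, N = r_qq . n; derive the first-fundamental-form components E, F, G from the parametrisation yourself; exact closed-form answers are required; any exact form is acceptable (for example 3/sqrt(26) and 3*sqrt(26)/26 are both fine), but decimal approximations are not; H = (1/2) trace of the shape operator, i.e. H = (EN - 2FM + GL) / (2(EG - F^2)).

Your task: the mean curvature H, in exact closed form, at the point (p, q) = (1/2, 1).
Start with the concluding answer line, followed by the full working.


Answer: H = 2/13

f = 13/4, f' = 0, f'' = 0, h' = 1/2, h'' = 0
E = 1/4, F = 0, G = 169/16; answer radicand W^2 = 1/4
unnormalised second-form numerators: l = 0, m = 0, n = 13/8; L = l/sqrt(1/4), and similarly M = m/sqrt(W^2), N = n/sqrt(W^2)
H = (E*n - 2*F*m + G*l) / (2*(EG - F^2)*sqrt(W^2)); E*n - 2*F*m + G*l = 13/32, EG - F^2 = 169/64, so H = (1/13)/sqrt(1/4)


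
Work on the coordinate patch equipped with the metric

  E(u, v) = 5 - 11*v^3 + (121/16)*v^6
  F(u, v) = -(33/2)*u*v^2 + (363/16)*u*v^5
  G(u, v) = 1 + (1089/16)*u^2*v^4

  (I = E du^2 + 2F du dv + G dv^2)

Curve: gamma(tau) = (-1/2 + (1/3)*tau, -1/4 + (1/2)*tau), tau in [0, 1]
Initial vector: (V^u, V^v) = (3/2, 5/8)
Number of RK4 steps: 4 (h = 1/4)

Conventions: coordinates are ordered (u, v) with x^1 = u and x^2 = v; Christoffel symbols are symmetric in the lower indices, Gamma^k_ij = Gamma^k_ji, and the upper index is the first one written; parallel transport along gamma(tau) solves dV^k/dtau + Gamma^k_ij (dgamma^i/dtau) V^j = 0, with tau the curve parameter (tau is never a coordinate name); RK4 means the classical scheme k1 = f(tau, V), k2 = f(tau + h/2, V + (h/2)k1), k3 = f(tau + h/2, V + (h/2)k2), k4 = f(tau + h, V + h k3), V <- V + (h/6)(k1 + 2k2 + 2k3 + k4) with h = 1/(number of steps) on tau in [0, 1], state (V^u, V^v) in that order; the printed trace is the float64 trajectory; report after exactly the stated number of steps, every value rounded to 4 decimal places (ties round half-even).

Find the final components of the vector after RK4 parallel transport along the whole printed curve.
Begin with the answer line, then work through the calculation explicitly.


Answer: V^u = 1.5961, V^v = 0.6313

gamma'(tau) = (1/3, 1/2); f(tau, V)^k = -Gamma^k_ij(gamma(tau)) gamma'^i(tau) V^j; h = 1/4; intermediate values shown to 6 dp
curve data and Christoffel symbols at the stage parameters:
  tau = 0.000000: gamma = (-0.500000, -0.250000), gamma' = (0.333333, 0.500000); Gamma_uuu = 0.000000, Gamma_uuv = -0.201024, Gamma_uvv = -0.804098, Gamma_vuu = 0.000000, Gamma_vuv = -0.025368, Gamma_vvv = -0.101473
  tau = 0.125000: gamma = (-0.458333, -0.187500), gamma' = (0.333333, 0.500000); Gamma_uuu = 0.000000, Gamma_uuv = -0.114986, Gamma_uvv = -0.562152, Gamma_vuu = 0.000000, Gamma_vuv = -0.007574, Gamma_vvv = -0.037029
  tau = 0.250000: gamma = (-0.416667, -0.125000), gamma' = (0.333333, 0.500000); Gamma_uuu = 0.000000, Gamma_uuv = -0.051450, Gamma_uvv = -0.342999, Gamma_vuu = 0.000000, Gamma_vuv = -0.001378, Gamma_vvv = -0.009187
  tau = 0.375000: gamma = (-0.375000, -0.062500), gamma' = (0.333333, 0.500000); Gamma_uuu = 0.000000, Gamma_uuv = -0.012888, Gamma_uvv = -0.154652, Gamma_vuu = 0.000000, Gamma_vuv = -0.000078, Gamma_vvv = -0.000934
  tau = 0.500000: gamma = (-0.333333, 0.000000), gamma' = (0.333333, 0.500000); Gamma_uuu = 0.000000, Gamma_uuv = 0.000000, Gamma_uvv = 0.000000, Gamma_vuu = 0.000000, Gamma_vuv = 0.000000, Gamma_vvv = 0.000000
  tau = 0.625000: gamma = (-0.291667, 0.062500), gamma' = (0.333333, 0.500000); Gamma_uuu = 0.000000, Gamma_uuv = -0.012893, Gamma_uvv = 0.120335, Gamma_vuu = 0.000000, Gamma_vuv = -0.000061, Gamma_vvv = 0.000566
  tau = 0.750000: gamma = (-0.250000, 0.125000), gamma' = (0.333333, 0.500000); Gamma_uuu = 0.000000, Gamma_uuv = -0.051635, Gamma_uvv = 0.206539, Gamma_vuu = 0.000000, Gamma_vuv = -0.000834, Gamma_vvv = 0.003337
  tau = 0.875000: gamma = (-0.208333, 0.187500), gamma' = (0.333333, 0.500000); Gamma_uuu = 0.000000, Gamma_uuv = -0.116562, Gamma_uvv = 0.259026, Gamma_vuu = 0.000000, Gamma_vuv = -0.003554, Gamma_vvv = 0.007897
  tau = 1.000000: gamma = (-0.166667, 0.250000), gamma' = (0.333333, 0.500000); Gamma_uuu = 0.000000, Gamma_uuv = -0.208604, Gamma_uvv = 0.278139, Gamma_vuu = 0.000000, Gamma_vuv = -0.009160, Gamma_vvv = 0.012214
step 0: V^u = 1.5000, V^v = 0.6250
step 1: k1 = (0.443929, 0.056022), k2 = (0.291294, 0.019188), k3 = (0.288727, 0.019019), k4 = (0.159247, 0.004265); V <- V + (h/6)(k1 + 2k2 + 2k3 + k4): V^u = 1.5735, V^v = 0.6307
step 2: k1 = (0.159458, 0.004271), k2 = (0.061790, 0.000373), k3 = (0.061671, 0.000373), k4 = (0.000000, 0.000000); V <- V + (h/6)(k1 + 2k2 + 2k3 + k4): V^u = 1.5904, V^v = 0.6309
step 3: k1 = (0.000000, 0.000000), k2 = (-0.024998, -0.000118), k3 = (-0.025017, -0.000118), k4 = (-0.013396, -0.000216); V <- V + (h/6)(k1 + 2k2 + 2k3 + k4): V^u = 1.5857, V^v = 0.6309
step 4: k1 = (-0.013357, -0.000216), k2 = (0.035122, 0.001071), k3 = (0.035461, 0.001081), k4 = (0.122425, 0.005376); V <- V + (h/6)(k1 + 2k2 + 2k3 + k4): V^u = 1.5961, V^v = 0.6313


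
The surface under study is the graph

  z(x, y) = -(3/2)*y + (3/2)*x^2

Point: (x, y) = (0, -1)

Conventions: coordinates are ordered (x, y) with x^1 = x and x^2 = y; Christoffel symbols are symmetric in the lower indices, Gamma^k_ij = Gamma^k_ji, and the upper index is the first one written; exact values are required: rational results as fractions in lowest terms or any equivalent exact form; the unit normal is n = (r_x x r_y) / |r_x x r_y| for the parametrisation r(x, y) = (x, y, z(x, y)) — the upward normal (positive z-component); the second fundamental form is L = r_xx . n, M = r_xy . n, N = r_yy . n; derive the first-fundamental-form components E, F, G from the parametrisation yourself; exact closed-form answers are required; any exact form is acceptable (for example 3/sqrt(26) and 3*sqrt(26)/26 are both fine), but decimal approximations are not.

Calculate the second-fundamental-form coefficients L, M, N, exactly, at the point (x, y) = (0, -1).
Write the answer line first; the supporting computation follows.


Answer: L = 6*sqrt(13)/13, M = 0, N = 0

z_x = 0, z_y = -3/2, z_xx = 3, z_xy = 0, z_yy = 0
E = 1, F = 0, G = 13/4; answer radicand W^2 = 13/4
unnormalised second-form numerators: l = 3, m = 0, n = 0; L = l/sqrt(13/4), and similarly M = m/sqrt(W^2), N = n/sqrt(W^2)


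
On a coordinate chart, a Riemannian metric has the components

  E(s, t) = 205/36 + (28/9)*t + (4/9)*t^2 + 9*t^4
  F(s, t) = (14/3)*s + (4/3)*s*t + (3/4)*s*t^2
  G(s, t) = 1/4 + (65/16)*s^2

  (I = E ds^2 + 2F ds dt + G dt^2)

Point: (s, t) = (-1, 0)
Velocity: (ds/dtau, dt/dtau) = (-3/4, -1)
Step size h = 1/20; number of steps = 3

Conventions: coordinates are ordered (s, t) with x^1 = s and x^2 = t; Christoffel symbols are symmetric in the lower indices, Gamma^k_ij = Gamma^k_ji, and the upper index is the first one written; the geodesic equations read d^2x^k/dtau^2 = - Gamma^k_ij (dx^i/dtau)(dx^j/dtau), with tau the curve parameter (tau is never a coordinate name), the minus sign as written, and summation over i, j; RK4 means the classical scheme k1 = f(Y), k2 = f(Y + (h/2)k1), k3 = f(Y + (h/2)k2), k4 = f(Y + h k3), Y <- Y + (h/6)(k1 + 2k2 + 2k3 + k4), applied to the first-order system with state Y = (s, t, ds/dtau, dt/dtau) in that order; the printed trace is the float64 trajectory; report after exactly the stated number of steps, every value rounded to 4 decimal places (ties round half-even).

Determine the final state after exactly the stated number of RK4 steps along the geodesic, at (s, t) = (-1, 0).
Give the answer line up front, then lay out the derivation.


Answer: s = -1.1201, t = -0.1466, ds/dtau = -0.8603, dt/dtau = -0.9618

f(Y) = (ds/dtau, dt/dtau, -Gamma^s_ij Y'^i Y'^j, -Gamma^t_ij Y'^i Y'^j) with the Gammas evaluated at the stage position; h = 0.050000; intermediate values shown to 6 dp
step 0: s = -1.0000, t = 0.0000, ds/dtau = -0.7500, dt/dtau = -1.0000
step 1:
  k1: at (s, t) = (-1.000000, 0.000000), (ds/dtau, dt/dtau) = (-0.750000, -1.000000); Gamma_sss = 5.223402, Gamma_sst = -4.407245, Gamma_stt = 4.234385, Gamma_tss = 6.373794, Gamma_tst = -5.711222, Gamma_ttt = 4.582136; k1 = (-0.750000, -1.000000, -0.561680, 0.399438)
  k2: at (s, t) = (-1.018750, -0.025000), (ds/dtau, dt/dtau) = (-0.764042, -0.990014); Gamma_sss = 5.205395, Gamma_sst = -4.511413, Gamma_stt = 4.492731, Gamma_tss = 6.193683, Gamma_tst = -5.695048, Gamma_ttt = 4.748653; k2 = (-0.764042, -0.990014, -0.617177, 0.345697)
  k3: at (s, t) = (-1.019101, -0.024750), (ds/dtau, dt/dtau) = (-0.765429, -0.991358); Gamma_sss = 5.205490, Gamma_sst = -4.512828, Gamma_stt = 4.494518, Gamma_tss = 6.192081, Gamma_tst = -5.695135, Gamma_ttt = 4.749419; k3 = (-0.765429, -0.991358, -0.618174, 0.347588)
  k4: at (s, t) = (-1.038271, -0.049568), (ds/dtau, dt/dtau) = (-0.780909, -0.982621); Gamma_sss = 5.206508, Gamma_sst = -4.635786, Gamma_stt = 4.780763, Gamma_tss = 6.037642, Gamma_tst = -5.696273, Gamma_ttt = 4.934793; k4 = (-0.780909, -0.982621, -0.676637, 0.295300)
  Y <- Y + (h/6)(k1 + 2k2 + 2k3 + k4): s = -1.0382, t = -0.0495, ds/dtau = -0.7809, dt/dtau = -0.9827
step 2:
  k1: at (s, t) = (-1.038249, -0.049545), (ds/dtau, dt/dtau) = (-0.780908, -0.982656); Gamma_sss = 5.206498, Gamma_sst = -4.635640, Gamma_stt = 4.780441, Gamma_tss = 6.037801, Gamma_tst = -5.696264, Gamma_ttt = 4.934589; k1 = (-0.780908, -0.982656, -0.676621, 0.295357)
  k2: at (s, t) = (-1.057771, -0.074111), (ds/dtau, dt/dtau) = (-0.797824, -0.975272); Gamma_sss = 5.229205, Gamma_sst = -4.780924, Gamma_stt = 5.096604, Gamma_tss = 5.910943, Gamma_tst = -5.717548, Gamma_ttt = 5.139806; k2 = (-0.797824, -0.975272, -0.736142, 0.246390)
  k3: at (s, t) = (-1.058194, -0.073926), (ds/dtau, dt/dtau) = (-0.799312, -0.976496); Gamma_sss = 5.228853, Gamma_sst = -4.782376, Gamma_stt = 5.099227, Gamma_tss = 5.908496, Gamma_tst = -5.717203, Gamma_ttt = 5.140864; k3 = (-0.799312, -0.976496, -0.737524, 0.247862)
  k4: at (s, t) = (-1.078214, -0.098369), (ds/dtau, dt/dtau) = (-0.817785, -0.970263); Gamma_sss = 5.275213, Gamma_sst = -4.954457, Gamma_stt = 5.450024, Gamma_tss = 5.808838, Gamma_tst = -5.760796, Gamma_ttt = 5.368079; k4 = (-0.817785, -0.970263, -0.796233, 0.203643)
  Y <- Y + (h/6)(k1 + 2k2 + 2k3 + k4): s = -1.0782, t = -0.0983, ds/dtau = -0.8177, dt/dtau = -0.9703
step 3:
  k1: at (s, t) = (-1.078190, -0.098348), (ds/dtau, dt/dtau) = (-0.817743, -0.970260); Gamma_sss = 5.275164, Gamma_sst = -4.954264, Gamma_stt = 5.449643, Gamma_tss = 5.808950, Gamma_tst = -5.760750, Gamma_ttt = 5.367842; k1 = (-0.817743, -0.970260, -0.796181, 0.203652)
  k2: at (s, t) = (-1.098634, -0.122605), (ds/dtau, dt/dtau) = (-0.837648, -0.965169); Gamma_sss = 5.346883, Gamma_sst = -5.156306, Gamma_stt = 5.836188, Gamma_tss = 5.737113, Gamma_tst = -5.828588, Gamma_ttt = 5.616853; k2 = (-0.837648, -0.965169, -0.850913, 0.166643)
  k3: at (s, t) = (-1.099131, -0.122478), (ds/dtau, dt/dtau) = (-0.839016, -0.966094); Gamma_sss = 5.346264, Gamma_sst = -5.157980, Gamma_stt = 5.839997, Gamma_tss = 5.734068, Gamma_tst = -5.827976, Gamma_ttt = 5.618403; k3 = (-0.839016, -0.966094, -0.852389, 0.167594)
  k4: at (s, t) = (-1.120141, -0.146653), (ds/dtau, dt/dtau) = (-0.860363, -0.961880); Gamma_sss = 5.444509, Gamma_sst = -5.394197, Gamma_stt = 6.265948, Gamma_tss = 5.688821, Gamma_tst = -5.921468, Gamma_ttt = 5.889894; k4 = (-0.860363, -0.961880, -0.899390, 0.140398)
  Y <- Y + (h/6)(k1 + 2k2 + 2k3 + k4): s = -1.1201, t = -0.1466, ds/dtau = -0.8603, dt/dtau = -0.9618


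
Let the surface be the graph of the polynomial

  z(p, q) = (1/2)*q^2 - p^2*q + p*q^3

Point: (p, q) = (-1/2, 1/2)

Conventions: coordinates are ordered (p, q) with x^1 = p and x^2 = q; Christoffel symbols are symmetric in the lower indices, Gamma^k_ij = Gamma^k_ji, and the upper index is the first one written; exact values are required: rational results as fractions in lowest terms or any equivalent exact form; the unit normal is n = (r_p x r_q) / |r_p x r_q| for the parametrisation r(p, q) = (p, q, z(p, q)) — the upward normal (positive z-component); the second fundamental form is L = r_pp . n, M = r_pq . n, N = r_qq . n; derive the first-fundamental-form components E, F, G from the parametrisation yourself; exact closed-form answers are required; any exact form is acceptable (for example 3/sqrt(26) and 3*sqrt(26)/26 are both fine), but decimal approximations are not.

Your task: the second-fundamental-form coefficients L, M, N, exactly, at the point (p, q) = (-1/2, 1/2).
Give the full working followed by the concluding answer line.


z_p = 5/8, z_q = -1/8, z_pp = -1, z_pq = 7/4, z_qq = -1/2
E = 89/64, F = -5/64, G = 65/64; answer radicand W^2 = 45/32
unnormalised second-form numerators: l = -1, m = 7/4, n = -1/2; L = l/sqrt(45/32), and similarly M = m/sqrt(W^2), N = n/sqrt(W^2)

Answer: L = -4*sqrt(10)/15, M = 7*sqrt(10)/15, N = -2*sqrt(10)/15


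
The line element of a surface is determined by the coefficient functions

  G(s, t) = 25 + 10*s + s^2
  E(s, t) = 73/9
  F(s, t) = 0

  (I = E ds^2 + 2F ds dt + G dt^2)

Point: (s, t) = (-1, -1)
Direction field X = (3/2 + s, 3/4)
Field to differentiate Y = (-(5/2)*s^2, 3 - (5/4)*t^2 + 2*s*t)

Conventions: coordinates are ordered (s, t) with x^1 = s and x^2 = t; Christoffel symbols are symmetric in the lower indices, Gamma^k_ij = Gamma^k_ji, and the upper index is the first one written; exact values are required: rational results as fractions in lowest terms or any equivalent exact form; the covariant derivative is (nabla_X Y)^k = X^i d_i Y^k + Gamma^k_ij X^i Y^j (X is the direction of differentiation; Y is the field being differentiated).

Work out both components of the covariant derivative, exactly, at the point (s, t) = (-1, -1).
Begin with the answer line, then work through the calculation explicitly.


Answer: (nabla_X Y)^s = 325/292, (nabla_X Y)^t = -5/8

E = 73/9, F = 0, G = 16 at the point
E_s = 0, E_t = 0, F_s = 0, F_t = 0, G_s = 8, G_t = 0
EG - F^2 = 1168/9;  g^inv = (9/1168) * [[16, 0], [0, 73/9]]
first-kind symbols [ij,l] = (1/2)(d_i g_jl + d_j g_il - d_l g_ij): [ss,s] = E_s/2 = 0, [ss,t] = F_s - E_t/2 = 0, [st,s] = E_t/2 = 0, [st,t] = G_s/2 = 4, [tt,s] = F_t - G_s/2 = -4, [tt,t] = G_t/2 = 0
Gamma^s_ij = (G*[ij,s] - F*[ij,t])/(EG - F^2), Gamma^t_ij = (E*[ij,t] - F*[ij,s])/(EG - F^2)
Gamma_sss = 0, Gamma_sst = 0, Gamma_stt = -36/73, Gamma_tss = 0, Gamma_tst = 1/4, Gamma_ttt = 0
X = (1/2, 3/4), Y = (-5/2, 15/4) at the point


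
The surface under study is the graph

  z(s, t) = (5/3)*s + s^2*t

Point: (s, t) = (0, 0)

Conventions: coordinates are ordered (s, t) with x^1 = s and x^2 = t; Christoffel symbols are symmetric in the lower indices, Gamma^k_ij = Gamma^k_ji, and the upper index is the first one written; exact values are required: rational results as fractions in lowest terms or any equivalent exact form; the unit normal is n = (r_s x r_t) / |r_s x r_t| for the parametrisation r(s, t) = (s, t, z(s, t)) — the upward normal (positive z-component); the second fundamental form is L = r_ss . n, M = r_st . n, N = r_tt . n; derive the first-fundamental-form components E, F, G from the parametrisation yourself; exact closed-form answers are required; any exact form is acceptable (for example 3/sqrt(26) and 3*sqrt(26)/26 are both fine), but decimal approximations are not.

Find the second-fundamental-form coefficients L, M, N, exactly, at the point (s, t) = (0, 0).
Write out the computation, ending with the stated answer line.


z_s = 5/3, z_t = 0, z_ss = 0, z_st = 0, z_tt = 0
E = 34/9, F = 0, G = 1; answer radicand W^2 = 34/9
unnormalised second-form numerators: l = 0, m = 0, n = 0; L = l/sqrt(34/9), and similarly M = m/sqrt(W^2), N = n/sqrt(W^2)

Answer: L = 0, M = 0, N = 0


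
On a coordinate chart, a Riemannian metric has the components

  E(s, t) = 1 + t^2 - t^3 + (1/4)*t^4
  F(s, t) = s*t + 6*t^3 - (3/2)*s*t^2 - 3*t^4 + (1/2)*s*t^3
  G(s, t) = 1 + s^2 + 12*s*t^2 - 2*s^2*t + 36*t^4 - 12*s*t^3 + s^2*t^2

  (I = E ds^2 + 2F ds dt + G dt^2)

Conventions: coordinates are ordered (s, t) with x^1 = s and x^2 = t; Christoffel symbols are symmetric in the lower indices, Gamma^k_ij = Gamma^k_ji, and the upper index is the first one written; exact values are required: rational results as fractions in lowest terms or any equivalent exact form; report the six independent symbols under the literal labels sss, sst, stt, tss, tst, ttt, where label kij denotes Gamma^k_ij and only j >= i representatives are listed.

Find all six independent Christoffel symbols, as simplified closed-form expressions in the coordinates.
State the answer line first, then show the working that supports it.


Answer: Gamma_sss = 0, Gamma_sst = (2*t^3 - 6*t^2 + 4*t)/(4*s^2*t^2 - 8*s^2*t + 4*s^2 - 48*s*t^3 + 48*s*t^2 + 145*t^4 - 4*t^3 + 4*t^2 + 4), Gamma_stt = (2*s*t^2 - 4*s*t - 24*t^3 + 48*t^2)/(4*s^2*t^2 - 8*s^2*t + 4*s^2 - 48*s*t^3 + 48*s*t^2 + 145*t^4 - 4*t^3 + 4*t^2 + 4), Gamma_tss = 0, Gamma_tst = (4*s*t^2 - 8*s*t + 4*s - 24*t^3 + 24*t^2)/(4*s^2*t^2 - 8*s^2*t + 4*s^2 - 48*s*t^3 + 48*s*t^2 + 145*t^4 - 4*t^3 + 4*t^2 + 4), Gamma_ttt = (4*s^2*t - 4*s^2 - 72*s*t^2 + 48*s*t + 288*t^3)/(4*s^2*t^2 - 8*s^2*t + 4*s^2 - 48*s*t^3 + 48*s*t^2 + 145*t^4 - 4*t^3 + 4*t^2 + 4)

E = 1 + t^2 - t^3 + (1/4)*t^4; F = s*t + 6*t^3 - (3/2)*s*t^2 - 3*t^4 + (1/2)*s*t^3; G = 1 + s^2 + 12*s*t^2 - 2*s^2*t + 36*t^4 - 12*s*t^3 + s^2*t^2
Gamma^k_ij = (1/2) g^{kl} (d_i g_jl + d_j g_il - d_l g_ij), with g^inv = (1/(EG-F^2)) [[G, -F], [-F, E]]
first partials: E_s = 0, E_t = 2*t - 3*t^2 + t^3, F_s = t - (3/2)*t^2 + (1/2)*t^3, F_t = s + 18*t^2 - 3*s*t - 12*t^3 + (3/2)*s*t^2, G_s = 2*s + 12*t^2 - 4*s*t - 12*t^3 + 2*s*t^2, G_t = 24*s*t - 2*s^2 + 144*t^3 - 36*s*t^2 + 2*s^2*t
D = EG - F^2 = 1 + t^2 + s^2 - t^3 + 12*s*t^2 - 2*s^2*t + (145/4)*t^4 - 12*s*t^3 + s^2*t^2
expanded: Gamma^s_ss = (G E_s - 2F F_s + F E_t)/(2D), Gamma^s_st = (G E_t - F G_s)/(2D), Gamma^s_tt = (2G F_t - G G_s - F G_t)/(2D), Gamma^t_ss = (2E F_s - E E_t - F E_s)/(2D), Gamma^t_st = (E G_s - F E_t)/(2D), Gamma^t_tt = (E G_t - 2F F_t + F G_s)/(2D); substitute and cancel common factors


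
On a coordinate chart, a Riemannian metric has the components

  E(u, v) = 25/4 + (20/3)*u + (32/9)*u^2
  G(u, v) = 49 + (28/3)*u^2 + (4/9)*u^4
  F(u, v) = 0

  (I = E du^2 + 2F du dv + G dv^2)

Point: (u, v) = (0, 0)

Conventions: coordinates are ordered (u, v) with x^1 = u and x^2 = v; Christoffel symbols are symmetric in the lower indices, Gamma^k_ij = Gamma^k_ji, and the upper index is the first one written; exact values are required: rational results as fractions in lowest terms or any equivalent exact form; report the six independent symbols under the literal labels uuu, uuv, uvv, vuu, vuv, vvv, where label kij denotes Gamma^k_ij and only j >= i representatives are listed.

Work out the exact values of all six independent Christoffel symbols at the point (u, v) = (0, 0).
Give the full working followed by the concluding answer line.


E = 25/4, F = 0, G = 49 at the point
E_u = 20/3, E_v = 0, F_u = 0, F_v = 0, G_u = 0, G_v = 0
EG - F^2 = 1225/4;  g^inv = (4/1225) * [[49, 0], [0, 25/4]]
first-kind symbols [ij,l] = (1/2)(d_i g_jl + d_j g_il - d_l g_ij): [uu,u] = E_u/2 = 10/3, [uu,v] = F_u - E_v/2 = 0, [uv,u] = E_v/2 = 0, [uv,v] = G_u/2 = 0, [vv,u] = F_v - G_u/2 = 0, [vv,v] = G_v/2 = 0
Gamma^u_ij = (G*[ij,u] - F*[ij,v])/(EG - F^2), Gamma^v_ij = (E*[ij,v] - F*[ij,u])/(EG - F^2)

Answer: Gamma_uuu = 8/15, Gamma_uuv = 0, Gamma_uvv = 0, Gamma_vuu = 0, Gamma_vuv = 0, Gamma_vvv = 0


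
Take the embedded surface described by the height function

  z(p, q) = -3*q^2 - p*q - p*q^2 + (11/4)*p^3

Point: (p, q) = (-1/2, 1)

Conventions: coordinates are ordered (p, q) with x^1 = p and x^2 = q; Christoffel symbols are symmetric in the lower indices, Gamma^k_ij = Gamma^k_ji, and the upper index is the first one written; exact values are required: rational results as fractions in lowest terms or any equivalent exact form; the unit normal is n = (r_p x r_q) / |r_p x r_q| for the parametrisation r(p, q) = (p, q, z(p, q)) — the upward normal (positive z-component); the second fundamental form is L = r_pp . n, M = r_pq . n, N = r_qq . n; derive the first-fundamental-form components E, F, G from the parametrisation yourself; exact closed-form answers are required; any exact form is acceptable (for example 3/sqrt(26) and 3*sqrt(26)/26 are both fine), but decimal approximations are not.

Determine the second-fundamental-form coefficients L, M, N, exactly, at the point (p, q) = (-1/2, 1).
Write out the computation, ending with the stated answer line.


z_p = 1/16, z_q = -9/2, z_pp = -33/4, z_pq = -3, z_qq = -5
E = 257/256, F = -9/32, G = 85/4; answer radicand W^2 = 5441/256
unnormalised second-form numerators: l = -33/4, m = -3, n = -5; L = l/sqrt(5441/256), and similarly M = m/sqrt(W^2), N = n/sqrt(W^2)

Answer: L = -132*sqrt(5441)/5441, M = -48*sqrt(5441)/5441, N = -80*sqrt(5441)/5441


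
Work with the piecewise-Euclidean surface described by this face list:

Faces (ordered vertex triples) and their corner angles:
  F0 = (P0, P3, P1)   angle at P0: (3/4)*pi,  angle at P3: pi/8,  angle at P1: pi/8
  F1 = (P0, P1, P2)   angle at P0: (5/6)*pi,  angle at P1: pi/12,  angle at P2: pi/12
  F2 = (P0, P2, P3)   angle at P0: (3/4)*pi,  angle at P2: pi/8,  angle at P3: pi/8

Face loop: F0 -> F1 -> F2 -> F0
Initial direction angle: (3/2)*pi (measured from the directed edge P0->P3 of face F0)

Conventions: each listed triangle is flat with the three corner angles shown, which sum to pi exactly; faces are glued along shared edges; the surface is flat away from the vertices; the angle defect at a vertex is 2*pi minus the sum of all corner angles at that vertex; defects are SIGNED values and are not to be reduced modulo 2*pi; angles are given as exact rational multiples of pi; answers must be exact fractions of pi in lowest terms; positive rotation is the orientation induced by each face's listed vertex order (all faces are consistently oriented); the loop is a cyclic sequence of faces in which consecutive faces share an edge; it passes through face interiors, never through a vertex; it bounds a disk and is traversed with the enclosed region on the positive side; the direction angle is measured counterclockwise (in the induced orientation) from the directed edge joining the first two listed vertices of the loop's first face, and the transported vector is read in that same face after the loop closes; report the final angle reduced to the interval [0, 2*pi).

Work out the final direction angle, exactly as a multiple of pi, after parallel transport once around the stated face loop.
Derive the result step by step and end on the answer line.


enclosed vertex P0: corner angles sum to (7/3)*pi, defect = 2*pi - (7/3)*pi = -pi/3
by Gauss-Bonnet the loop rotates the vector by the enclosed defect sum (positive orientation, mod 2*pi)
final angle = (3/2)*pi - pi/3 = (7/6)*pi (mod 2*pi)

Answer: final direction angle = (7/6)*pi


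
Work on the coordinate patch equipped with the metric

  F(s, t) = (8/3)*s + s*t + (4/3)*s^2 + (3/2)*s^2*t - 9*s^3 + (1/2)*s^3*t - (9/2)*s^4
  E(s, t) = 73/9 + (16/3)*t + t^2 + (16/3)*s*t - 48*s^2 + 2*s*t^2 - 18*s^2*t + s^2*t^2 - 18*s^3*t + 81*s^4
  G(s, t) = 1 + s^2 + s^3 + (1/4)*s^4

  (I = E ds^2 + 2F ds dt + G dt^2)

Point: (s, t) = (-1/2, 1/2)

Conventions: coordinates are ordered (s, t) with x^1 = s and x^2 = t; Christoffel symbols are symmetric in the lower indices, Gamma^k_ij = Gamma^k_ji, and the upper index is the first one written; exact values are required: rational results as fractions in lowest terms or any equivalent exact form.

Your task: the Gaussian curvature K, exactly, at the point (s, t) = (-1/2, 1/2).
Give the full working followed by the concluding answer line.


E = 13/9, F = -1/4, G = 73/64, EG - F^2 = 913/576 at the point
E_s = 38/3, E_t = 2/3, F_s = -155/48, F_t = -3/16, G_s = -3/8, G_t = 0
E_tt = 1/2, F_st = -1/8, G_ss = -1/4
Apply the Brioschi formula K = (det M1 - det M2)/(EG - F^2)^2 over the derivative matrices of E, F, G.
M1 = [[-E_tt/2 + F_st - G_ss/2, E_s/2, F_s - E_t/2], [F_t - G_s/2, E, F], [G_t/2, F, G]] = [[-1/4, 19/3, -57/16], [0, 13/9, -1/4], [0, -1/4, 73/64]]; det M1 = -913/2304
M2 = [[0, E_t/2, G_s/2], [E_t/2, E, F], [G_s/2, F, G]] = [[0, 1/3, -3/16], [1/3, 13/9, -1/4], [-3/16, -1/4, 73/64]]; det M2 = -337/2304
det M1 - det M2 = -1/4; K = -1/4 / (913/576)^2 = -82944/833569

Answer: K = -82944/833569


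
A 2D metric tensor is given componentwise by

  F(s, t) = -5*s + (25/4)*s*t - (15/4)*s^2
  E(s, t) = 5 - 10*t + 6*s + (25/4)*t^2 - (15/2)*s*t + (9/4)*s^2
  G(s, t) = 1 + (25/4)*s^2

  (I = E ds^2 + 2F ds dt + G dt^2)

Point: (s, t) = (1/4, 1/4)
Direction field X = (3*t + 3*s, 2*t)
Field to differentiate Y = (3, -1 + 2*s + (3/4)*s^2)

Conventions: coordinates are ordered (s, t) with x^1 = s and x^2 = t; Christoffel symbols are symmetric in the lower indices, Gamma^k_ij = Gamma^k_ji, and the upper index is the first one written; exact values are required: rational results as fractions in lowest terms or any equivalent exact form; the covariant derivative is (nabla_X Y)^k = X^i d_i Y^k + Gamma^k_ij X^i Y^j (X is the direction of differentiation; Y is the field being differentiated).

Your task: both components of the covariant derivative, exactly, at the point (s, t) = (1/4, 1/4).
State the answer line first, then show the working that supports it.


Answer: (nabla_X Y)^s = 2807/1520, (nabla_X Y)^t = 1765/608

E = 65/16, F = -35/32, G = 89/64 at the point
E_s = 21/4, E_t = -35/4, F_s = -85/16, F_t = 25/16, G_s = 25/8, G_t = 0
EG - F^2 = 285/64;  g^inv = (64/285) * [[89/64, 35/32], [35/32, 65/16]]
first-kind symbols [ij,l] = (1/2)(d_i g_jl + d_j g_il - d_l g_ij): [ss,s] = E_s/2 = 21/8, [ss,t] = F_s - E_t/2 = -15/16, [st,s] = E_t/2 = -35/8, [st,t] = G_s/2 = 25/16, [tt,s] = F_t - G_s/2 = 0, [tt,t] = G_t/2 = 0
Gamma^s_ij = (G*[ij,s] - F*[ij,t])/(EG - F^2), Gamma^t_ij = (E*[ij,t] - F*[ij,s])/(EG - F^2)
Gamma_sss = 56/95, Gamma_sst = -56/57, Gamma_stt = 0, Gamma_tss = -4/19, Gamma_tst = 20/57, Gamma_ttt = 0
X = (3/2, 1/2), Y = (3, -29/64) at the point
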